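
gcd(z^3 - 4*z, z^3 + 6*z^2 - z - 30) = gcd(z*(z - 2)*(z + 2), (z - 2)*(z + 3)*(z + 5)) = z - 2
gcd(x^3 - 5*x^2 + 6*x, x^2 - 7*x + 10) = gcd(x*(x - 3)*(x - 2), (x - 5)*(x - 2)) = x - 2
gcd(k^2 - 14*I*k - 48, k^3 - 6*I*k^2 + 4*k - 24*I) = k - 6*I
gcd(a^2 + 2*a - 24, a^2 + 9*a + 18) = a + 6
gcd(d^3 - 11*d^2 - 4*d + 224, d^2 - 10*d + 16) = d - 8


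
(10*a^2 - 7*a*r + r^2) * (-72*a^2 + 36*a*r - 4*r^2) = -720*a^4 + 864*a^3*r - 364*a^2*r^2 + 64*a*r^3 - 4*r^4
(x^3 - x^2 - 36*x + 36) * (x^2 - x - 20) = x^5 - 2*x^4 - 55*x^3 + 92*x^2 + 684*x - 720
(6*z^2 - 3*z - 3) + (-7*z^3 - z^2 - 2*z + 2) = -7*z^3 + 5*z^2 - 5*z - 1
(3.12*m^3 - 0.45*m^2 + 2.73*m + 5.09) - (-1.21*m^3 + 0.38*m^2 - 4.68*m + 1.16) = 4.33*m^3 - 0.83*m^2 + 7.41*m + 3.93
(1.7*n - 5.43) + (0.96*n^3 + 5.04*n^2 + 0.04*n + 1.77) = 0.96*n^3 + 5.04*n^2 + 1.74*n - 3.66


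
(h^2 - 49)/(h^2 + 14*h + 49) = (h - 7)/(h + 7)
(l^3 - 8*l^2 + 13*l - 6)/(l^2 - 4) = (l^3 - 8*l^2 + 13*l - 6)/(l^2 - 4)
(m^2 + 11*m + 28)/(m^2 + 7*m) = (m + 4)/m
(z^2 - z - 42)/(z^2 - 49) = (z + 6)/(z + 7)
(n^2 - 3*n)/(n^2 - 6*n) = (n - 3)/(n - 6)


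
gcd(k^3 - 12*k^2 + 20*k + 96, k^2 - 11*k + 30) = k - 6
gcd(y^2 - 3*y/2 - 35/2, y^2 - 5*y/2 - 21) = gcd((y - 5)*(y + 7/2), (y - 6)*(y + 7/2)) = y + 7/2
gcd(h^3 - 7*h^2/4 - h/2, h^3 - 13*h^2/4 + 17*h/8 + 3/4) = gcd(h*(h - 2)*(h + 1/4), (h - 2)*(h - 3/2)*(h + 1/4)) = h^2 - 7*h/4 - 1/2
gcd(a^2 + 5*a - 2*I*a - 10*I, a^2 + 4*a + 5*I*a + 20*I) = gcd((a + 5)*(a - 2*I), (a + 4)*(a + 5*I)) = 1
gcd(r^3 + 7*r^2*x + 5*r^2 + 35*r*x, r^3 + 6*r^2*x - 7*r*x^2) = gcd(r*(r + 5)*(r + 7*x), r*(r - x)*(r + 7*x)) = r^2 + 7*r*x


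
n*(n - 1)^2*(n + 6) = n^4 + 4*n^3 - 11*n^2 + 6*n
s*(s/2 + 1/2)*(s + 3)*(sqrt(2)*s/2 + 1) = sqrt(2)*s^4/4 + s^3/2 + sqrt(2)*s^3 + 3*sqrt(2)*s^2/4 + 2*s^2 + 3*s/2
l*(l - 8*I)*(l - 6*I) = l^3 - 14*I*l^2 - 48*l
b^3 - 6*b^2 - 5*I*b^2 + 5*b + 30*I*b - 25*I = (b - 5)*(b - 1)*(b - 5*I)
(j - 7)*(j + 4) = j^2 - 3*j - 28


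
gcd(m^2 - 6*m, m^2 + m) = m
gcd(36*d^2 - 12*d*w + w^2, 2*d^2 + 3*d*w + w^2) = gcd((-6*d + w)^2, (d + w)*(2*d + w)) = 1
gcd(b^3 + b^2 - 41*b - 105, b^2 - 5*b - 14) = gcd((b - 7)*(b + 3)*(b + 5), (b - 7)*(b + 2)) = b - 7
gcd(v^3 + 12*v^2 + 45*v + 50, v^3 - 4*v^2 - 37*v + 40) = v + 5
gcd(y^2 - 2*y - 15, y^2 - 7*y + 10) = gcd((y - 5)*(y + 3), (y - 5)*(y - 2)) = y - 5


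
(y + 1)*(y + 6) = y^2 + 7*y + 6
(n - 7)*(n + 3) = n^2 - 4*n - 21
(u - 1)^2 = u^2 - 2*u + 1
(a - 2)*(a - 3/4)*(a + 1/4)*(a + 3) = a^4 + a^3/2 - 107*a^2/16 + 45*a/16 + 9/8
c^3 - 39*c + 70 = (c - 5)*(c - 2)*(c + 7)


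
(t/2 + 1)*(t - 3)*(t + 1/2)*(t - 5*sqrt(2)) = t^4/2 - 5*sqrt(2)*t^3/2 - t^3/4 - 13*t^2/4 + 5*sqrt(2)*t^2/4 - 3*t/2 + 65*sqrt(2)*t/4 + 15*sqrt(2)/2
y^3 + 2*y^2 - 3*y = y*(y - 1)*(y + 3)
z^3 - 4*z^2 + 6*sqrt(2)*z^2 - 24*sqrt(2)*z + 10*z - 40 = (z - 4)*(z + sqrt(2))*(z + 5*sqrt(2))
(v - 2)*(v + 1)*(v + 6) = v^3 + 5*v^2 - 8*v - 12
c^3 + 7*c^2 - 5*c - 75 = (c - 3)*(c + 5)^2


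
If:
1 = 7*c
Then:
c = 1/7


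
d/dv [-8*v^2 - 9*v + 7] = -16*v - 9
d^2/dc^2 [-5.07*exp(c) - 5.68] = -5.07*exp(c)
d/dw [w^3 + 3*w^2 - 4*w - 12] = 3*w^2 + 6*w - 4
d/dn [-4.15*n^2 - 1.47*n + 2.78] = -8.3*n - 1.47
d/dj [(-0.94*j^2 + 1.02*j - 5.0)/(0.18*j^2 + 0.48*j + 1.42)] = (-0.6348*j^2 - 0.8696*j + 3.8484)/(0.0324*j^4 + 0.1728*j^3 + 0.7416*j^2 + 1.3632*j + 2.0164)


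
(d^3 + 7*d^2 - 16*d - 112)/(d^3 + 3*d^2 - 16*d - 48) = (d + 7)/(d + 3)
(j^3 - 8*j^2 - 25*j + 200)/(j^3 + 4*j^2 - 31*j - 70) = (j^2 - 3*j - 40)/(j^2 + 9*j + 14)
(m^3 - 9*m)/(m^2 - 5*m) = (m^2 - 9)/(m - 5)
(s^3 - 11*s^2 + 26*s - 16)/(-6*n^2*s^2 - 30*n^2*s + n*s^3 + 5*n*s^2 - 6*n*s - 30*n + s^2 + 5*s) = (-s^3 + 11*s^2 - 26*s + 16)/(6*n^2*s^2 + 30*n^2*s - n*s^3 - 5*n*s^2 + 6*n*s + 30*n - s^2 - 5*s)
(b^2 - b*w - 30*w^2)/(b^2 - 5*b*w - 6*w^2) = (b + 5*w)/(b + w)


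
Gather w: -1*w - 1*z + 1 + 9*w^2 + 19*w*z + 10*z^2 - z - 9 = 9*w^2 + w*(19*z - 1) + 10*z^2 - 2*z - 8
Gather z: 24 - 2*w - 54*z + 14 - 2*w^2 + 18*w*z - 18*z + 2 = -2*w^2 - 2*w + z*(18*w - 72) + 40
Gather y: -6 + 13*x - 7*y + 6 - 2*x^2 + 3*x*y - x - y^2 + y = -2*x^2 + 12*x - y^2 + y*(3*x - 6)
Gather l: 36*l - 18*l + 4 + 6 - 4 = 18*l + 6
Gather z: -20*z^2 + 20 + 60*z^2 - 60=40*z^2 - 40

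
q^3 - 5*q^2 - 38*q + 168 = (q - 7)*(q - 4)*(q + 6)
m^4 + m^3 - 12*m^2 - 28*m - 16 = (m - 4)*(m + 1)*(m + 2)^2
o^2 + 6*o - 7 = (o - 1)*(o + 7)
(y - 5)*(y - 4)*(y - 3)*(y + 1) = y^4 - 11*y^3 + 35*y^2 - 13*y - 60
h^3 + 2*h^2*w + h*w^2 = h*(h + w)^2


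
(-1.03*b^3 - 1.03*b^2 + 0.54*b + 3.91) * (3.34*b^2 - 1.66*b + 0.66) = -3.4402*b^5 - 1.7304*b^4 + 2.8336*b^3 + 11.4832*b^2 - 6.1342*b + 2.5806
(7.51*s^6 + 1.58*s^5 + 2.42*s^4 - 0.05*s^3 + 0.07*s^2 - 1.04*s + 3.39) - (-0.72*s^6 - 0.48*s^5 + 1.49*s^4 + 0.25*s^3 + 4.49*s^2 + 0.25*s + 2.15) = 8.23*s^6 + 2.06*s^5 + 0.93*s^4 - 0.3*s^3 - 4.42*s^2 - 1.29*s + 1.24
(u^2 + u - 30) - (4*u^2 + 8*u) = -3*u^2 - 7*u - 30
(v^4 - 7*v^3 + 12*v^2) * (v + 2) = v^5 - 5*v^4 - 2*v^3 + 24*v^2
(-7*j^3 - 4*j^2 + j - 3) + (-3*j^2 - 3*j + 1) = -7*j^3 - 7*j^2 - 2*j - 2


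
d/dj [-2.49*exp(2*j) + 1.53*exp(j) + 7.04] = (1.53 - 4.98*exp(j))*exp(j)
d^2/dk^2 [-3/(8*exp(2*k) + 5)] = (480 - 768*exp(2*k))*exp(2*k)/(8*exp(2*k) + 5)^3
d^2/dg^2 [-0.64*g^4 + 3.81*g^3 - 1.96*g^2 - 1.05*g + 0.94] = -7.68*g^2 + 22.86*g - 3.92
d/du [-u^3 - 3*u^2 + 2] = 3*u*(-u - 2)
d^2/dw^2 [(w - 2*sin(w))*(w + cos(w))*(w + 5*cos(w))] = 2*w^2*sin(w) - 6*w^2*cos(w) - 24*w*sin(w) + 24*w*sin(2*w) - 8*w*cos(w) - 10*w*cos(2*w) + 6*w - 3*sin(w)/2 - 10*sin(2*w) + 45*sin(3*w)/2 + 12*cos(w) - 24*cos(2*w)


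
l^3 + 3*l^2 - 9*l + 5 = (l - 1)^2*(l + 5)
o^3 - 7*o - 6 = (o - 3)*(o + 1)*(o + 2)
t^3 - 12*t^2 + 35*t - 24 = (t - 8)*(t - 3)*(t - 1)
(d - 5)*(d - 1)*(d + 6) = d^3 - 31*d + 30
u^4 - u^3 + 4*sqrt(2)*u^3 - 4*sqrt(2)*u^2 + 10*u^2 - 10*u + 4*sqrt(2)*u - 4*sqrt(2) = (u - 1)*(u + sqrt(2))^2*(u + 2*sqrt(2))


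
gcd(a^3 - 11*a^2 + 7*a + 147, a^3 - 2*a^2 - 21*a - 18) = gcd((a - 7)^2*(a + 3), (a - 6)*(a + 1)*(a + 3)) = a + 3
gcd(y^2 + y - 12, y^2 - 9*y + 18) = y - 3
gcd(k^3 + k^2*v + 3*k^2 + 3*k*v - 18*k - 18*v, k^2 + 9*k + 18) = k + 6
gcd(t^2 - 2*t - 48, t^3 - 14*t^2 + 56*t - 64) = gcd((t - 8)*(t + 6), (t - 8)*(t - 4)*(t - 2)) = t - 8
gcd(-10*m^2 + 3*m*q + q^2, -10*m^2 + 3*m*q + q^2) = -10*m^2 + 3*m*q + q^2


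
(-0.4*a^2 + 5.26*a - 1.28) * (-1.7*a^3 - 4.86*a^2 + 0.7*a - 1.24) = 0.68*a^5 - 6.998*a^4 - 23.6676*a^3 + 10.3988*a^2 - 7.4184*a + 1.5872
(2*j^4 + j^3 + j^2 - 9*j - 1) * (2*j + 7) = 4*j^5 + 16*j^4 + 9*j^3 - 11*j^2 - 65*j - 7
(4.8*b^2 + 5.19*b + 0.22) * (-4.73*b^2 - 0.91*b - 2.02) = -22.704*b^4 - 28.9167*b^3 - 15.4595*b^2 - 10.684*b - 0.4444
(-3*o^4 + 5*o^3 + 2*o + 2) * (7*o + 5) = -21*o^5 + 20*o^4 + 25*o^3 + 14*o^2 + 24*o + 10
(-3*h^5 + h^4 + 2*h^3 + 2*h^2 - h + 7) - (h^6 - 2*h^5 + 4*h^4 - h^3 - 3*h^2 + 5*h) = -h^6 - h^5 - 3*h^4 + 3*h^3 + 5*h^2 - 6*h + 7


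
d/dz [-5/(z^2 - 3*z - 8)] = 5*(2*z - 3)/(-z^2 + 3*z + 8)^2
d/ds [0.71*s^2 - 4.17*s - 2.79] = 1.42*s - 4.17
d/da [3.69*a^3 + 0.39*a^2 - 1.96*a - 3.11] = 11.07*a^2 + 0.78*a - 1.96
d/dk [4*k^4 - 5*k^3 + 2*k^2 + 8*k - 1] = 16*k^3 - 15*k^2 + 4*k + 8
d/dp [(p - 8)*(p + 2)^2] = (p + 2)*(3*p - 14)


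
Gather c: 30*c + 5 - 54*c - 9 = -24*c - 4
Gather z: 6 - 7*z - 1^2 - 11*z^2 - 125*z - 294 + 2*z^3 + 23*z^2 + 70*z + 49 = 2*z^3 + 12*z^2 - 62*z - 240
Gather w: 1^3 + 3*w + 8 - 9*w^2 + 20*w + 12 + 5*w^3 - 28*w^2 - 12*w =5*w^3 - 37*w^2 + 11*w + 21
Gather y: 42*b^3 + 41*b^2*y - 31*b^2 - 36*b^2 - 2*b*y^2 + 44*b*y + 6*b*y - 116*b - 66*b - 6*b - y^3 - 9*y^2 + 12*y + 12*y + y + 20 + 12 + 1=42*b^3 - 67*b^2 - 188*b - y^3 + y^2*(-2*b - 9) + y*(41*b^2 + 50*b + 25) + 33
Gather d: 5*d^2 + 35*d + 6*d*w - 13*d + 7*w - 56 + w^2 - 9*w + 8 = 5*d^2 + d*(6*w + 22) + w^2 - 2*w - 48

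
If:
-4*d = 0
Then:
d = 0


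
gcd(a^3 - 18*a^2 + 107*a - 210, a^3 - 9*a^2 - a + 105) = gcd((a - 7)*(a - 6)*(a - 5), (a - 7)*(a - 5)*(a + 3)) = a^2 - 12*a + 35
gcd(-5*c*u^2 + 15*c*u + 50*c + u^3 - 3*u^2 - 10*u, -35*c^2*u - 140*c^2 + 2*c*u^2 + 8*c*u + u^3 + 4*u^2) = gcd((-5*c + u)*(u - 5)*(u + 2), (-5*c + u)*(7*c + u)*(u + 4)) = -5*c + u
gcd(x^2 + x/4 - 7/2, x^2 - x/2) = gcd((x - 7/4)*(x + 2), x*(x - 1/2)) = 1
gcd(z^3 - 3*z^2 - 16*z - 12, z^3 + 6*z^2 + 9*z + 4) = z + 1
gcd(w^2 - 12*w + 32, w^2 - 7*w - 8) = w - 8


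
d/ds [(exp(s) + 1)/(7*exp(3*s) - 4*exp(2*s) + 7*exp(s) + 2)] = (-(exp(s) + 1)*(21*exp(2*s) - 8*exp(s) + 7) + 7*exp(3*s) - 4*exp(2*s) + 7*exp(s) + 2)*exp(s)/(7*exp(3*s) - 4*exp(2*s) + 7*exp(s) + 2)^2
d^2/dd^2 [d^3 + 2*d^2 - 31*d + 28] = 6*d + 4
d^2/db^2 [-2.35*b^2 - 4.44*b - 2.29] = -4.70000000000000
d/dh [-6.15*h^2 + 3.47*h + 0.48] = 3.47 - 12.3*h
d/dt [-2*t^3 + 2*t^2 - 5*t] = -6*t^2 + 4*t - 5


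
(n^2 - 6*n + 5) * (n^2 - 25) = n^4 - 6*n^3 - 20*n^2 + 150*n - 125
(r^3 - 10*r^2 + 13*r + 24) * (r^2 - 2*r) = r^5 - 12*r^4 + 33*r^3 - 2*r^2 - 48*r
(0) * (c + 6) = 0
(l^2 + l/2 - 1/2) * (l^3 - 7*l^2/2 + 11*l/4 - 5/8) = l^5 - 3*l^4 + l^3/2 + 5*l^2/2 - 27*l/16 + 5/16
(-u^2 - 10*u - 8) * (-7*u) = 7*u^3 + 70*u^2 + 56*u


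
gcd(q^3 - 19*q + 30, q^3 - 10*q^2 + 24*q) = 1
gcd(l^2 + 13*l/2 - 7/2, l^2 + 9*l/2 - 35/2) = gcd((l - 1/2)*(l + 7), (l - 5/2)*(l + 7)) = l + 7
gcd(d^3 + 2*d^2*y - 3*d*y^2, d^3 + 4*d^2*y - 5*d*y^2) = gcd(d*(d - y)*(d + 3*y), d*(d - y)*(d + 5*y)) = -d^2 + d*y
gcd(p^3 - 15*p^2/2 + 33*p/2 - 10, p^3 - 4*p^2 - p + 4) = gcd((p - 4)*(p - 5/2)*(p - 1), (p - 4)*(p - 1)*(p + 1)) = p^2 - 5*p + 4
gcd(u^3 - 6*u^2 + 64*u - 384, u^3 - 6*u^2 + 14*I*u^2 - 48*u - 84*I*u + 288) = u^2 + u*(-6 + 8*I) - 48*I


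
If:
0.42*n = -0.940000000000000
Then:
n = -2.24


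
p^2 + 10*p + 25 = (p + 5)^2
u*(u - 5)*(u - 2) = u^3 - 7*u^2 + 10*u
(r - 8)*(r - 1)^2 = r^3 - 10*r^2 + 17*r - 8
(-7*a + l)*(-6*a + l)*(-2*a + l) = -84*a^3 + 68*a^2*l - 15*a*l^2 + l^3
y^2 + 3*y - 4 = (y - 1)*(y + 4)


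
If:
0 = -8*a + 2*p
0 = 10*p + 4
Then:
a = -1/10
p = -2/5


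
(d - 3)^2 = d^2 - 6*d + 9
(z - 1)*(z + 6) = z^2 + 5*z - 6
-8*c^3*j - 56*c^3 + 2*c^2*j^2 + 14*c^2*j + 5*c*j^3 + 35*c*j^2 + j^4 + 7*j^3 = (-c + j)*(2*c + j)*(4*c + j)*(j + 7)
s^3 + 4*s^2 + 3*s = s*(s + 1)*(s + 3)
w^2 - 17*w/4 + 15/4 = (w - 3)*(w - 5/4)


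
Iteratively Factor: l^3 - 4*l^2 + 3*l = (l - 3)*(l^2 - l) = (l - 3)*(l - 1)*(l)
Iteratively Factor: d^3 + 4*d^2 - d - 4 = (d + 4)*(d^2 - 1) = (d + 1)*(d + 4)*(d - 1)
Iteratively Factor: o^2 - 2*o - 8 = (o + 2)*(o - 4)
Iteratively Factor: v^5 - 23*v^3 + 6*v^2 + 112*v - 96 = (v + 4)*(v^4 - 4*v^3 - 7*v^2 + 34*v - 24) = (v - 2)*(v + 4)*(v^3 - 2*v^2 - 11*v + 12) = (v - 2)*(v - 1)*(v + 4)*(v^2 - v - 12) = (v - 2)*(v - 1)*(v + 3)*(v + 4)*(v - 4)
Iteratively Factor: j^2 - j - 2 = (j - 2)*(j + 1)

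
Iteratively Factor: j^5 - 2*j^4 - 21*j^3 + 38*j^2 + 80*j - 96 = (j + 4)*(j^4 - 6*j^3 + 3*j^2 + 26*j - 24) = (j - 1)*(j + 4)*(j^3 - 5*j^2 - 2*j + 24) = (j - 1)*(j + 2)*(j + 4)*(j^2 - 7*j + 12) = (j - 4)*(j - 1)*(j + 2)*(j + 4)*(j - 3)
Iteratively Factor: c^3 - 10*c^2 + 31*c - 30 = (c - 2)*(c^2 - 8*c + 15) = (c - 5)*(c - 2)*(c - 3)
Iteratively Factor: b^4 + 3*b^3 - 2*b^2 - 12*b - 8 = (b - 2)*(b^3 + 5*b^2 + 8*b + 4) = (b - 2)*(b + 2)*(b^2 + 3*b + 2) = (b - 2)*(b + 2)^2*(b + 1)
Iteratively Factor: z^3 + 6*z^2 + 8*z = (z + 2)*(z^2 + 4*z) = z*(z + 2)*(z + 4)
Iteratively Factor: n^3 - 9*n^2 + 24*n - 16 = (n - 4)*(n^2 - 5*n + 4) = (n - 4)^2*(n - 1)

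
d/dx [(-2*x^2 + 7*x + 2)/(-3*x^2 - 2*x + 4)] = (25*x^2 - 4*x + 32)/(9*x^4 + 12*x^3 - 20*x^2 - 16*x + 16)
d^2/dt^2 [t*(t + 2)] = 2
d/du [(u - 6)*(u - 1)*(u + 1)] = 3*u^2 - 12*u - 1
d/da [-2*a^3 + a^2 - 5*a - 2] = -6*a^2 + 2*a - 5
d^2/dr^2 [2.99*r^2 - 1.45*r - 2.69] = 5.98000000000000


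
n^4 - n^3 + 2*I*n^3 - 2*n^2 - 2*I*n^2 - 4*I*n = n*(n - 2)*(n + 1)*(n + 2*I)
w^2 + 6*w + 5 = (w + 1)*(w + 5)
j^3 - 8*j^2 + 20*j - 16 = (j - 4)*(j - 2)^2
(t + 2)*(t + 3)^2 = t^3 + 8*t^2 + 21*t + 18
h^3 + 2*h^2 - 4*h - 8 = (h - 2)*(h + 2)^2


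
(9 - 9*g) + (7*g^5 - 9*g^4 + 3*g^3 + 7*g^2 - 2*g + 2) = 7*g^5 - 9*g^4 + 3*g^3 + 7*g^2 - 11*g + 11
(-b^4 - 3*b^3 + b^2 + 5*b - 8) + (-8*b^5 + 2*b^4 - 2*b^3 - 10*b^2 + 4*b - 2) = -8*b^5 + b^4 - 5*b^3 - 9*b^2 + 9*b - 10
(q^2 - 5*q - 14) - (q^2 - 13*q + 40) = 8*q - 54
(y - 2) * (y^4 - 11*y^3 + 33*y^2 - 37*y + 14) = y^5 - 13*y^4 + 55*y^3 - 103*y^2 + 88*y - 28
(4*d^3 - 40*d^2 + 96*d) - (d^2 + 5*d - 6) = 4*d^3 - 41*d^2 + 91*d + 6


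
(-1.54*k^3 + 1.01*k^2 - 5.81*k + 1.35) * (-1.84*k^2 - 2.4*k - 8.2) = 2.8336*k^5 + 1.8376*k^4 + 20.8944*k^3 + 3.178*k^2 + 44.402*k - 11.07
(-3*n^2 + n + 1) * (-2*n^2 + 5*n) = 6*n^4 - 17*n^3 + 3*n^2 + 5*n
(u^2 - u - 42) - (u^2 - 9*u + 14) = 8*u - 56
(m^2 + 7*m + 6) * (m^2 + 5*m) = m^4 + 12*m^3 + 41*m^2 + 30*m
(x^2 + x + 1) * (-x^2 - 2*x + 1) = -x^4 - 3*x^3 - 2*x^2 - x + 1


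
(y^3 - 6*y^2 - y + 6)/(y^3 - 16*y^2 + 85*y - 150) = (y^2 - 1)/(y^2 - 10*y + 25)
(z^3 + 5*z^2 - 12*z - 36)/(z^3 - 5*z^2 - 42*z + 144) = (z + 2)/(z - 8)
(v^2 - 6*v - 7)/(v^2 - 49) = (v + 1)/(v + 7)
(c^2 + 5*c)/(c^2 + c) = (c + 5)/(c + 1)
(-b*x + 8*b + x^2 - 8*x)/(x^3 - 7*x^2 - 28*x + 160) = (-b + x)/(x^2 + x - 20)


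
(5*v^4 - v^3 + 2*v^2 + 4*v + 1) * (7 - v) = -5*v^5 + 36*v^4 - 9*v^3 + 10*v^2 + 27*v + 7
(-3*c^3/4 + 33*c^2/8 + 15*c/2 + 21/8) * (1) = -3*c^3/4 + 33*c^2/8 + 15*c/2 + 21/8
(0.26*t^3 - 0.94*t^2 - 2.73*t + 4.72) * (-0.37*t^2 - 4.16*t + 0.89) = -0.0962*t^5 - 0.7338*t^4 + 5.1519*t^3 + 8.7738*t^2 - 22.0649*t + 4.2008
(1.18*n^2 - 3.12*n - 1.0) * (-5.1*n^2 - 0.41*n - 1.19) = -6.018*n^4 + 15.4282*n^3 + 4.975*n^2 + 4.1228*n + 1.19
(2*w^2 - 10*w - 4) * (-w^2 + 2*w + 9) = -2*w^4 + 14*w^3 + 2*w^2 - 98*w - 36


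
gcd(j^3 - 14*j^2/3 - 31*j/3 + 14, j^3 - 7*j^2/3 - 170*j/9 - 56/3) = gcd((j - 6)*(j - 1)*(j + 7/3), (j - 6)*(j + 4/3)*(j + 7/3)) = j^2 - 11*j/3 - 14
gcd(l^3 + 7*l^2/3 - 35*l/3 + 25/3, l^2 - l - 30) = l + 5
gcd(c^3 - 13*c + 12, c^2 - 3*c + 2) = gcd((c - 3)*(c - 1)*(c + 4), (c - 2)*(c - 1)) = c - 1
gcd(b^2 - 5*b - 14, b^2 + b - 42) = 1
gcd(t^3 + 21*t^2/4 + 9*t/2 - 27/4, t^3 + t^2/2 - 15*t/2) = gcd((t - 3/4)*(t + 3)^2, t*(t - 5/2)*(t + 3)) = t + 3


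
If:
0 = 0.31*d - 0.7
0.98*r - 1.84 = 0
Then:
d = 2.26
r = 1.88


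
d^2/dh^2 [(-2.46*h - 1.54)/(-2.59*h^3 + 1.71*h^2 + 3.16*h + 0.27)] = (99.011556*h^5 + 58.595124*h^4 - 54.474276*h^3 - 27.961836*h^2 + 49.576104*h + 25.135868)/(17.373979*h^9 - 34.412553*h^8 - 40.872531*h^7 + 73.538172*h^6 + 57.042462*h^5 - 40.335921*h^4 - 39.741895*h^3 - 8.462313*h^2 - 0.691092*h - 0.019683)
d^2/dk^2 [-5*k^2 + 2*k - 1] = -10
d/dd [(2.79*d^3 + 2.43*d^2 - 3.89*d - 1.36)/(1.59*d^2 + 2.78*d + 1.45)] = (4.4361*d^4 + 15.5124*d^3 + 25.077*d^2 + 11.3718*d - 1.8597)/(2.5281*d^4 + 8.8404*d^3 + 12.3394*d^2 + 8.062*d + 2.1025)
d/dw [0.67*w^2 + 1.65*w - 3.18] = 1.34*w + 1.65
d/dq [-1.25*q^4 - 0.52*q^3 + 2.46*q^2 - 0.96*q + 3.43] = -5.0*q^3 - 1.56*q^2 + 4.92*q - 0.96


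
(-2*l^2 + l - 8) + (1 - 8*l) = -2*l^2 - 7*l - 7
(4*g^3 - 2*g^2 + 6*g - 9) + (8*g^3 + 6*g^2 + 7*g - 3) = 12*g^3 + 4*g^2 + 13*g - 12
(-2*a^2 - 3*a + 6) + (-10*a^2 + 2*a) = -12*a^2 - a + 6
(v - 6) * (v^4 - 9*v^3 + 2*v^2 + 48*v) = v^5 - 15*v^4 + 56*v^3 + 36*v^2 - 288*v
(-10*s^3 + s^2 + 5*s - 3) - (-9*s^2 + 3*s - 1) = -10*s^3 + 10*s^2 + 2*s - 2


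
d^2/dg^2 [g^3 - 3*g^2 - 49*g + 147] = 6*g - 6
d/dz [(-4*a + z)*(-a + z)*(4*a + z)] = -16*a^2 - 2*a*z + 3*z^2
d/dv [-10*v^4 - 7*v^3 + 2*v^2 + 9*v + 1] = -40*v^3 - 21*v^2 + 4*v + 9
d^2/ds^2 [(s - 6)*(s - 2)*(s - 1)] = 6*s - 18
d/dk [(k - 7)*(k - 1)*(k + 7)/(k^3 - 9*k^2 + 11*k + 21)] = 8*(-k^2 + k - 4)/(k^4 - 4*k^3 - 2*k^2 + 12*k + 9)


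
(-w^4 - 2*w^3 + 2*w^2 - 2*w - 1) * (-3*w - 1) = 3*w^5 + 7*w^4 - 4*w^3 + 4*w^2 + 5*w + 1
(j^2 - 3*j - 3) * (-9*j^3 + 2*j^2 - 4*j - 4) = -9*j^5 + 29*j^4 + 17*j^3 + 2*j^2 + 24*j + 12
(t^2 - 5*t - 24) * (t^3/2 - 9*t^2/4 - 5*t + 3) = t^5/2 - 19*t^4/4 - 23*t^3/4 + 82*t^2 + 105*t - 72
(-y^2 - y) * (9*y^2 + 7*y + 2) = -9*y^4 - 16*y^3 - 9*y^2 - 2*y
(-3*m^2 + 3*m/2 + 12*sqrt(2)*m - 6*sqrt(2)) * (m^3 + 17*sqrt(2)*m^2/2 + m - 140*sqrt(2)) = -3*m^5 - 27*sqrt(2)*m^4/2 + 3*m^4/2 + 27*sqrt(2)*m^3/4 + 201*m^3 - 201*m^2/2 + 432*sqrt(2)*m^2 - 3360*m - 216*sqrt(2)*m + 1680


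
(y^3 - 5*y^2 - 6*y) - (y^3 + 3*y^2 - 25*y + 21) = -8*y^2 + 19*y - 21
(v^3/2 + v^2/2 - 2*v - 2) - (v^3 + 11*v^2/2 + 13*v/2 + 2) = -v^3/2 - 5*v^2 - 17*v/2 - 4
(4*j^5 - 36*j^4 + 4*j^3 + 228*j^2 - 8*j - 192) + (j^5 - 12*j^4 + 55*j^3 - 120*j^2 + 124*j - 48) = 5*j^5 - 48*j^4 + 59*j^3 + 108*j^2 + 116*j - 240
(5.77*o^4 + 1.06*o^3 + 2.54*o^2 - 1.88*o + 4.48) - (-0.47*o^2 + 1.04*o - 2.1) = 5.77*o^4 + 1.06*o^3 + 3.01*o^2 - 2.92*o + 6.58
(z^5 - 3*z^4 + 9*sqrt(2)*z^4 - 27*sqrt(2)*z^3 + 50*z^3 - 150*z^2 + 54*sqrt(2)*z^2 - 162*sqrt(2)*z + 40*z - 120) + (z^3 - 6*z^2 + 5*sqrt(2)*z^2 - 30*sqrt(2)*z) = z^5 - 3*z^4 + 9*sqrt(2)*z^4 - 27*sqrt(2)*z^3 + 51*z^3 - 156*z^2 + 59*sqrt(2)*z^2 - 192*sqrt(2)*z + 40*z - 120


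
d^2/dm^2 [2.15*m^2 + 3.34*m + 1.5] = 4.30000000000000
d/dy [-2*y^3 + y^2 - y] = -6*y^2 + 2*y - 1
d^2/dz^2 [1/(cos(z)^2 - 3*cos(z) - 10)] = (4*sin(z)^4 - 51*sin(z)^2 - 75*cos(z)/4 - 9*cos(3*z)/4 + 9)/(sin(z)^2 + 3*cos(z) + 9)^3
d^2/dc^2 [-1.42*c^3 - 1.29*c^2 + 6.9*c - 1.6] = -8.52*c - 2.58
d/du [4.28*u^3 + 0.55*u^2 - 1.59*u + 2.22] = 12.84*u^2 + 1.1*u - 1.59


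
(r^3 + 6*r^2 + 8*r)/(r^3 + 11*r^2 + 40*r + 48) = r*(r + 2)/(r^2 + 7*r + 12)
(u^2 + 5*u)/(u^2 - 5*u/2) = 2*(u + 5)/(2*u - 5)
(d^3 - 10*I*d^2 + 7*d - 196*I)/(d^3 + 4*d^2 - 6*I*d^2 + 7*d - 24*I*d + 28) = (d^2 - 3*I*d + 28)/(d^2 + d*(4 + I) + 4*I)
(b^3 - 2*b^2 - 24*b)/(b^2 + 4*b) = b - 6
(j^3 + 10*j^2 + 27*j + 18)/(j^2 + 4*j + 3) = j + 6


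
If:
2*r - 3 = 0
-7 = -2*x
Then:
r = 3/2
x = 7/2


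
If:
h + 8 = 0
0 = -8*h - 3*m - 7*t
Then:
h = -8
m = 64/3 - 7*t/3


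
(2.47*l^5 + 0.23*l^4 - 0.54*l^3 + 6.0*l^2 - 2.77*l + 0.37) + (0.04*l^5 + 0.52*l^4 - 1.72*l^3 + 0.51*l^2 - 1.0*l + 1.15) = 2.51*l^5 + 0.75*l^4 - 2.26*l^3 + 6.51*l^2 - 3.77*l + 1.52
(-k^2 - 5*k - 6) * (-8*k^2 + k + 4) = 8*k^4 + 39*k^3 + 39*k^2 - 26*k - 24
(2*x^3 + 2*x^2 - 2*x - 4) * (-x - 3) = -2*x^4 - 8*x^3 - 4*x^2 + 10*x + 12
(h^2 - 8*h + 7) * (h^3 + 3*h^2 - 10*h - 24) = h^5 - 5*h^4 - 27*h^3 + 77*h^2 + 122*h - 168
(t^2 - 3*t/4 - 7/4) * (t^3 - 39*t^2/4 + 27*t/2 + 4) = t^5 - 21*t^4/2 + 305*t^3/16 + 175*t^2/16 - 213*t/8 - 7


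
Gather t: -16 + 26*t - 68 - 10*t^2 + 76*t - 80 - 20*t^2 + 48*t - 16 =-30*t^2 + 150*t - 180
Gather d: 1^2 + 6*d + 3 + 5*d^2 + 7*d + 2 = 5*d^2 + 13*d + 6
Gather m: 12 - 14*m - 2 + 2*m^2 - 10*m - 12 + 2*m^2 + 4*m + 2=4*m^2 - 20*m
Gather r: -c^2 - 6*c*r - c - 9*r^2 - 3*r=-c^2 - c - 9*r^2 + r*(-6*c - 3)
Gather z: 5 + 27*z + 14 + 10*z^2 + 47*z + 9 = 10*z^2 + 74*z + 28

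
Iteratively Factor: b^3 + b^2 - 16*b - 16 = (b + 1)*(b^2 - 16) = (b - 4)*(b + 1)*(b + 4)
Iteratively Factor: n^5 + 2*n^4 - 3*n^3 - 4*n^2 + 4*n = (n - 1)*(n^4 + 3*n^3 - 4*n) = (n - 1)*(n + 2)*(n^3 + n^2 - 2*n) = (n - 1)^2*(n + 2)*(n^2 + 2*n) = (n - 1)^2*(n + 2)^2*(n)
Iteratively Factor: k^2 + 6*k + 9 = (k + 3)*(k + 3)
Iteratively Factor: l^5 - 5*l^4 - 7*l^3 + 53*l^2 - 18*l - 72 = (l - 4)*(l^4 - l^3 - 11*l^2 + 9*l + 18) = (l - 4)*(l + 3)*(l^3 - 4*l^2 + l + 6) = (l - 4)*(l - 2)*(l + 3)*(l^2 - 2*l - 3) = (l - 4)*(l - 2)*(l + 1)*(l + 3)*(l - 3)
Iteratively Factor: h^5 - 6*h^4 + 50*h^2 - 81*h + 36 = (h - 4)*(h^4 - 2*h^3 - 8*h^2 + 18*h - 9) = (h - 4)*(h - 1)*(h^3 - h^2 - 9*h + 9) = (h - 4)*(h - 1)^2*(h^2 - 9) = (h - 4)*(h - 3)*(h - 1)^2*(h + 3)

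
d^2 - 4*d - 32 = (d - 8)*(d + 4)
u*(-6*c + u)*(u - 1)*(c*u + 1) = -6*c^2*u^3 + 6*c^2*u^2 + c*u^4 - c*u^3 - 6*c*u^2 + 6*c*u + u^3 - u^2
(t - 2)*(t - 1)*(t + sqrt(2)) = t^3 - 3*t^2 + sqrt(2)*t^2 - 3*sqrt(2)*t + 2*t + 2*sqrt(2)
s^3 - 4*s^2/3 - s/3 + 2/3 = (s - 1)^2*(s + 2/3)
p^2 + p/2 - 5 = (p - 2)*(p + 5/2)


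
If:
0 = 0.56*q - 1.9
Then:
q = 3.39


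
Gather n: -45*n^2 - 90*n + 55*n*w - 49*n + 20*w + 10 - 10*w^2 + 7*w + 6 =-45*n^2 + n*(55*w - 139) - 10*w^2 + 27*w + 16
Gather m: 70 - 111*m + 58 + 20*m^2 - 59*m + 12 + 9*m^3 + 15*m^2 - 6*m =9*m^3 + 35*m^2 - 176*m + 140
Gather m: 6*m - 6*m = 0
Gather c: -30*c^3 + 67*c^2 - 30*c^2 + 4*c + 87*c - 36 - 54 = -30*c^3 + 37*c^2 + 91*c - 90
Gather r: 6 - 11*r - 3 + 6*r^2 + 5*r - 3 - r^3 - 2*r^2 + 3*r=-r^3 + 4*r^2 - 3*r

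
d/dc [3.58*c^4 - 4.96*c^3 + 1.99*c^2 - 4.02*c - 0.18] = 14.32*c^3 - 14.88*c^2 + 3.98*c - 4.02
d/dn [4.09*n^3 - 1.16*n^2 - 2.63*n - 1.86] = 12.27*n^2 - 2.32*n - 2.63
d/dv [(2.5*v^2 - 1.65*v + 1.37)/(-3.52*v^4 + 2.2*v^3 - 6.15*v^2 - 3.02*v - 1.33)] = (17.6*v^5 - 22.924*v^4 + 26.5496*v^3 - 26.7395*v^2 + 10.201*v + 6.3319)/(12.3904*v^8 - 15.488*v^7 + 48.136*v^6 - 5.7992*v^5 + 33.8977*v^4 + 31.294*v^3 + 25.4794*v^2 + 8.0332*v + 1.7689)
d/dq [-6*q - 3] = -6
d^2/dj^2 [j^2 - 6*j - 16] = 2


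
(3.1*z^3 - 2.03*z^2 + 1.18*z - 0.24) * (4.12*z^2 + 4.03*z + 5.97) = 12.772*z^5 + 4.1294*z^4 + 15.1877*z^3 - 8.3525*z^2 + 6.0774*z - 1.4328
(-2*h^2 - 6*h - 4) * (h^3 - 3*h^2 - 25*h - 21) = -2*h^5 + 64*h^3 + 204*h^2 + 226*h + 84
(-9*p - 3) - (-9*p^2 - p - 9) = 9*p^2 - 8*p + 6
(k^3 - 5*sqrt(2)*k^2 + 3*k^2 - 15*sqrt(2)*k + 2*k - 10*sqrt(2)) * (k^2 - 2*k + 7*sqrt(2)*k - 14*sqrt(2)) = k^5 + k^4 + 2*sqrt(2)*k^4 - 74*k^3 + 2*sqrt(2)*k^3 - 74*k^2 - 8*sqrt(2)*k^2 - 8*sqrt(2)*k + 280*k + 280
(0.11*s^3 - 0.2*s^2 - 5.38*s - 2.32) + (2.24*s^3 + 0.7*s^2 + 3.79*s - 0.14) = 2.35*s^3 + 0.5*s^2 - 1.59*s - 2.46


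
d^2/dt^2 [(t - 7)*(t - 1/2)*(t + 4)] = 6*t - 7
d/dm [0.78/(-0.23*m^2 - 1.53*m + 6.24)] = (0.3588*m + 1.1934)/(0.23*m^2 + 1.53*m - 6.24)^2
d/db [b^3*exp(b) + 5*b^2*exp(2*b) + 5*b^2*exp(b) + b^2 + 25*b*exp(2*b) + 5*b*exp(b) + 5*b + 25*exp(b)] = b^3*exp(b) + 10*b^2*exp(2*b) + 8*b^2*exp(b) + 60*b*exp(2*b) + 15*b*exp(b) + 2*b + 25*exp(2*b) + 30*exp(b) + 5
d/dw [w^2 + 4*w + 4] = 2*w + 4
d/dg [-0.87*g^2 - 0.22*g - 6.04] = -1.74*g - 0.22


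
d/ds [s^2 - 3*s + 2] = 2*s - 3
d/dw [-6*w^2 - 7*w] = -12*w - 7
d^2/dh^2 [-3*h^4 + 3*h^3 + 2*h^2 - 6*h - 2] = -36*h^2 + 18*h + 4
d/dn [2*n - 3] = 2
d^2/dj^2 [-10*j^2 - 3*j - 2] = -20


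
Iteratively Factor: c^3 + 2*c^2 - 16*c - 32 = (c + 4)*(c^2 - 2*c - 8) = (c + 2)*(c + 4)*(c - 4)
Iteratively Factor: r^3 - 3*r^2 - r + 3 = (r - 3)*(r^2 - 1) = (r - 3)*(r + 1)*(r - 1)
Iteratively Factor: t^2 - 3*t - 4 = (t - 4)*(t + 1)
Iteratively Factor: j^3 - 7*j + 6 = (j - 2)*(j^2 + 2*j - 3) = (j - 2)*(j + 3)*(j - 1)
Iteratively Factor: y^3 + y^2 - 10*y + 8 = (y - 2)*(y^2 + 3*y - 4) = (y - 2)*(y - 1)*(y + 4)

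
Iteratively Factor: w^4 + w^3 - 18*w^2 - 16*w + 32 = (w - 4)*(w^3 + 5*w^2 + 2*w - 8) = (w - 4)*(w + 4)*(w^2 + w - 2) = (w - 4)*(w + 2)*(w + 4)*(w - 1)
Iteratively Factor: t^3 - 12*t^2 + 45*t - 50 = (t - 5)*(t^2 - 7*t + 10) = (t - 5)^2*(t - 2)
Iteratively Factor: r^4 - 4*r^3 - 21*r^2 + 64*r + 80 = (r + 4)*(r^3 - 8*r^2 + 11*r + 20) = (r - 5)*(r + 4)*(r^2 - 3*r - 4) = (r - 5)*(r + 1)*(r + 4)*(r - 4)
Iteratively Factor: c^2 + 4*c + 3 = (c + 1)*(c + 3)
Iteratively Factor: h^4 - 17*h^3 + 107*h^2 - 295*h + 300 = (h - 5)*(h^3 - 12*h^2 + 47*h - 60) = (h - 5)*(h - 3)*(h^2 - 9*h + 20) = (h - 5)^2*(h - 3)*(h - 4)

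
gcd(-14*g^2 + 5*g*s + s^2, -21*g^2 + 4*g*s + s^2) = 7*g + s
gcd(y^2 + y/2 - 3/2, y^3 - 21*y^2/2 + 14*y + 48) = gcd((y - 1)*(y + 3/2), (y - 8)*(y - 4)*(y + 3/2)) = y + 3/2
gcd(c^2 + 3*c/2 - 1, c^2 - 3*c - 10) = c + 2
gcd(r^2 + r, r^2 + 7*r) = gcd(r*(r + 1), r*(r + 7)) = r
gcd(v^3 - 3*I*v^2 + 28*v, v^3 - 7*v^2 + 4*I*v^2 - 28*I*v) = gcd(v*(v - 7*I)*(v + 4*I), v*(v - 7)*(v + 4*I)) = v^2 + 4*I*v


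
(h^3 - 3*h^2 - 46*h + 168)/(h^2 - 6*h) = h + 3 - 28/h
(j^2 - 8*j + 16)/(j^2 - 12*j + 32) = (j - 4)/(j - 8)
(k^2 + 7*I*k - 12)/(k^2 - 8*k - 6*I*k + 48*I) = (k^2 + 7*I*k - 12)/(k^2 - 8*k - 6*I*k + 48*I)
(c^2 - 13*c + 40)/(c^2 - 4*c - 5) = (c - 8)/(c + 1)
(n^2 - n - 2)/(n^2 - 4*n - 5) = (n - 2)/(n - 5)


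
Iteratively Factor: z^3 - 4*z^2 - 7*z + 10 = (z - 5)*(z^2 + z - 2) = (z - 5)*(z - 1)*(z + 2)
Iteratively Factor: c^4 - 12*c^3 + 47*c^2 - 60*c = (c - 5)*(c^3 - 7*c^2 + 12*c) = (c - 5)*(c - 3)*(c^2 - 4*c) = c*(c - 5)*(c - 3)*(c - 4)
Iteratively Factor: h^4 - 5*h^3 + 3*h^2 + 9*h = (h)*(h^3 - 5*h^2 + 3*h + 9) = h*(h - 3)*(h^2 - 2*h - 3) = h*(h - 3)^2*(h + 1)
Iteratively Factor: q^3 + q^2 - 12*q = (q - 3)*(q^2 + 4*q) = q*(q - 3)*(q + 4)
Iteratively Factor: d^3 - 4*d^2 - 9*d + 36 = (d - 3)*(d^2 - d - 12) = (d - 3)*(d + 3)*(d - 4)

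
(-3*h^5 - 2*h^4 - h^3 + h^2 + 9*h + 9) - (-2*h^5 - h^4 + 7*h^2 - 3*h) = -h^5 - h^4 - h^3 - 6*h^2 + 12*h + 9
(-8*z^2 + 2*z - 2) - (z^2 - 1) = -9*z^2 + 2*z - 1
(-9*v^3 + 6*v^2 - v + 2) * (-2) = 18*v^3 - 12*v^2 + 2*v - 4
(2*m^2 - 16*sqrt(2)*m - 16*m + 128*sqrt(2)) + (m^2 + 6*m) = 3*m^2 - 16*sqrt(2)*m - 10*m + 128*sqrt(2)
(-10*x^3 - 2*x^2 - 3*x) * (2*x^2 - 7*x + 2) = -20*x^5 + 66*x^4 - 12*x^3 + 17*x^2 - 6*x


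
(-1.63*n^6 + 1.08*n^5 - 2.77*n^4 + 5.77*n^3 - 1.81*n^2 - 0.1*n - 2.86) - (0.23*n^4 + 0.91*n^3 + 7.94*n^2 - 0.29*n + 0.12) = -1.63*n^6 + 1.08*n^5 - 3.0*n^4 + 4.86*n^3 - 9.75*n^2 + 0.19*n - 2.98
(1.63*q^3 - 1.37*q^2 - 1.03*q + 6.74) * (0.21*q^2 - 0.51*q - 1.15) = 0.3423*q^5 - 1.119*q^4 - 1.3921*q^3 + 3.5162*q^2 - 2.2529*q - 7.751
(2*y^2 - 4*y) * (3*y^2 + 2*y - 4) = 6*y^4 - 8*y^3 - 16*y^2 + 16*y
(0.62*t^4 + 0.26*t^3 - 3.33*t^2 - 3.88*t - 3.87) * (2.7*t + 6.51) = 1.674*t^5 + 4.7382*t^4 - 7.2984*t^3 - 32.1543*t^2 - 35.7078*t - 25.1937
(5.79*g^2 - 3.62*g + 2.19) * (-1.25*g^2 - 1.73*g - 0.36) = -7.2375*g^4 - 5.4917*g^3 + 1.4407*g^2 - 2.4855*g - 0.7884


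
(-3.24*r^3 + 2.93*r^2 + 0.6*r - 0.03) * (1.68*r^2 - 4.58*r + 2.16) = -5.4432*r^5 + 19.7616*r^4 - 19.4098*r^3 + 3.5304*r^2 + 1.4334*r - 0.0648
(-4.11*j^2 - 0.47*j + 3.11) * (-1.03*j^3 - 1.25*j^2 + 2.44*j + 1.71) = 4.2333*j^5 + 5.6216*j^4 - 12.6442*j^3 - 12.0624*j^2 + 6.7847*j + 5.3181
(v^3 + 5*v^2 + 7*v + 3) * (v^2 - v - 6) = v^5 + 4*v^4 - 4*v^3 - 34*v^2 - 45*v - 18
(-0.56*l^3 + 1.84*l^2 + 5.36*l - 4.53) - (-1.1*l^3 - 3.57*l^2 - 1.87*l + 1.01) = 0.54*l^3 + 5.41*l^2 + 7.23*l - 5.54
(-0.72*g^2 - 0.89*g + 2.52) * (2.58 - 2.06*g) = 1.4832*g^3 - 0.0241999999999998*g^2 - 7.4874*g + 6.5016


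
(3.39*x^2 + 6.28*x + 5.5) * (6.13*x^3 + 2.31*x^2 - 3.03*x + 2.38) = 20.7807*x^5 + 46.3273*x^4 + 37.9501*x^3 + 1.7448*x^2 - 1.7186*x + 13.09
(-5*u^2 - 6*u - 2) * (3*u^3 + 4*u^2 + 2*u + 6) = -15*u^5 - 38*u^4 - 40*u^3 - 50*u^2 - 40*u - 12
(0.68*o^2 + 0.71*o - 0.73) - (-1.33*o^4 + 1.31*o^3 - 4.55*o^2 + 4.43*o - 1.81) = 1.33*o^4 - 1.31*o^3 + 5.23*o^2 - 3.72*o + 1.08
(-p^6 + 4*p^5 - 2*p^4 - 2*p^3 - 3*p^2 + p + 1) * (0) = 0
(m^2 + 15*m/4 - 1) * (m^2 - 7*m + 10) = m^4 - 13*m^3/4 - 69*m^2/4 + 89*m/2 - 10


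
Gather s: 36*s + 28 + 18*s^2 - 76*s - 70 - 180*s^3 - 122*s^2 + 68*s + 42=-180*s^3 - 104*s^2 + 28*s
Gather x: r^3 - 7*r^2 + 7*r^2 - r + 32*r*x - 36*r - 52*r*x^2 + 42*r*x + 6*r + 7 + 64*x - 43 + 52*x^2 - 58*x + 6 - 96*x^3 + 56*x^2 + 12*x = r^3 - 31*r - 96*x^3 + x^2*(108 - 52*r) + x*(74*r + 18) - 30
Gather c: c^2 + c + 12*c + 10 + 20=c^2 + 13*c + 30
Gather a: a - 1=a - 1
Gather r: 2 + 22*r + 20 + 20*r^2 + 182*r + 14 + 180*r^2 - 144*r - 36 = 200*r^2 + 60*r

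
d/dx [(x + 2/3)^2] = 2*x + 4/3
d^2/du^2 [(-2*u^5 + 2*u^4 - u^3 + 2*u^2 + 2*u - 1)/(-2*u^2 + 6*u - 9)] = 2*(24*u^7 - 200*u^6 + 828*u^5 - 1944*u^4 + 2470*u^3 - 1014*u^2 + 315*u - 252)/(8*u^6 - 72*u^5 + 324*u^4 - 864*u^3 + 1458*u^2 - 1458*u + 729)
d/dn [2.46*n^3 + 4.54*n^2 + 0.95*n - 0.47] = 7.38*n^2 + 9.08*n + 0.95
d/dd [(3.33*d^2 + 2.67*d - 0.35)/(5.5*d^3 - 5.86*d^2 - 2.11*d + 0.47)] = (-18.315*d^4 - 29.37*d^3 + 14.3949*d^2 - 0.9718*d + 0.5164)/(30.25*d^6 - 64.46*d^5 + 11.1296*d^4 + 29.8992*d^3 - 1.0563*d^2 - 1.9834*d + 0.2209)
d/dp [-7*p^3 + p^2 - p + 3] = -21*p^2 + 2*p - 1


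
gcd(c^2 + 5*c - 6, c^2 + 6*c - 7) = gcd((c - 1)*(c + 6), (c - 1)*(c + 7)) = c - 1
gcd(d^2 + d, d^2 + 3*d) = d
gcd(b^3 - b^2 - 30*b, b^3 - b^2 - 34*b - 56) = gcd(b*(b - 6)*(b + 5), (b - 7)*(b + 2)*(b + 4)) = 1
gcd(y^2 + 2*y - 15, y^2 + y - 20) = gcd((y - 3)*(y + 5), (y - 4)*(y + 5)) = y + 5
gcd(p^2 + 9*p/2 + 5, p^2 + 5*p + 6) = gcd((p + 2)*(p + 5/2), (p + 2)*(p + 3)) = p + 2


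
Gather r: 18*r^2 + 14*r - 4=18*r^2 + 14*r - 4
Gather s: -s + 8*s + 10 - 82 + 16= 7*s - 56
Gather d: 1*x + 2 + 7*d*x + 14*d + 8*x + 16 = d*(7*x + 14) + 9*x + 18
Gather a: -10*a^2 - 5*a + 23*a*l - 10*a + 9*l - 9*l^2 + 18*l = -10*a^2 + a*(23*l - 15) - 9*l^2 + 27*l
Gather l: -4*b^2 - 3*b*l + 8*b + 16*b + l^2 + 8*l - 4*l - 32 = -4*b^2 + 24*b + l^2 + l*(4 - 3*b) - 32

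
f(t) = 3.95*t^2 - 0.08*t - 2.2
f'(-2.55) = -20.22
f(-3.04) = 34.55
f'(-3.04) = -24.10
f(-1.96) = 13.13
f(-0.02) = -2.20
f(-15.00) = 887.75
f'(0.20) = 1.50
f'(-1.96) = -15.56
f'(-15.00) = -118.58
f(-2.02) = 14.08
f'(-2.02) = -16.04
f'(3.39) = 26.70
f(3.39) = 42.92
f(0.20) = -2.06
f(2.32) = 18.87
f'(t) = 7.9*t - 0.08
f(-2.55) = 23.69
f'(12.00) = 94.72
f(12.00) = 565.64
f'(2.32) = 18.25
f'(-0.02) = -0.24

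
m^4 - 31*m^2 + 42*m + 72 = (m - 4)*(m - 3)*(m + 1)*(m + 6)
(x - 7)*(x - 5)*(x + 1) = x^3 - 11*x^2 + 23*x + 35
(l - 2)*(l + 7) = l^2 + 5*l - 14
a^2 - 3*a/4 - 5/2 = (a - 2)*(a + 5/4)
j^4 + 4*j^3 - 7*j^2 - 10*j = j*(j - 2)*(j + 1)*(j + 5)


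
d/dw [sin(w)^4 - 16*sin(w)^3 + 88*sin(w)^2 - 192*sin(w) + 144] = 4*(sin(w)^3 - 12*sin(w)^2 + 44*sin(w) - 48)*cos(w)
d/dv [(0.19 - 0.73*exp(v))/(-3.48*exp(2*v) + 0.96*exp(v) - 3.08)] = (-2.5404*exp(2*v) + 1.3224*exp(v) + 2.066)*exp(v)/(12.1104*exp(4*v) - 6.6816*exp(3*v) + 22.3584*exp(2*v) - 5.9136*exp(v) + 9.4864)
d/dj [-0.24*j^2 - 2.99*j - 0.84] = -0.48*j - 2.99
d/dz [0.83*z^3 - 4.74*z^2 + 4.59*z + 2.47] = 2.49*z^2 - 9.48*z + 4.59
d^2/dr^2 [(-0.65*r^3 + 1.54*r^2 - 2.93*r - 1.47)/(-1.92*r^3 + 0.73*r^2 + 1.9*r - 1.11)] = (-7.105427357601e-15*r^7 - 9.53203199999997*r^6 + 79.034112*r^5 - 9.94291200000004*r^4 + 47.501464*r^3 - 118.120446*r^2 + 12.48642*r + 21.559554)/(7.077888*r^9 - 8.073216*r^8 - 17.942976*r^7 + 27.864935*r^6 + 8.421414*r^5 - 30.427023*r^4 + 9.475316*r^3 + 9.323001*r^2 - 7.02297*r + 1.367631)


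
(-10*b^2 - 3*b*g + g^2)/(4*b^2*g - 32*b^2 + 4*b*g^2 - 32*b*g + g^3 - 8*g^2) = (-5*b + g)/(2*b*g - 16*b + g^2 - 8*g)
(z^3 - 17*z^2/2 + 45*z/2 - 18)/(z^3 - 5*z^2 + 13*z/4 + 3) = 2*(z - 3)/(2*z + 1)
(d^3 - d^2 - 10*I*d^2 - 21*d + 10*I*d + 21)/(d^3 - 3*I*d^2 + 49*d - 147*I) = (d - 1)/(d + 7*I)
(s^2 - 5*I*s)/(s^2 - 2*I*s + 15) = s/(s + 3*I)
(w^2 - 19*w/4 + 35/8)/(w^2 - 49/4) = (4*w - 5)/(2*(2*w + 7))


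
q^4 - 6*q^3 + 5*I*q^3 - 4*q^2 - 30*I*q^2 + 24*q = q*(q - 6)*(q + I)*(q + 4*I)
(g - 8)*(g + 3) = g^2 - 5*g - 24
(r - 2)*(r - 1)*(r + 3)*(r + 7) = r^4 + 7*r^3 - 7*r^2 - 43*r + 42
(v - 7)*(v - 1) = v^2 - 8*v + 7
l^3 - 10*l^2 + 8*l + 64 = (l - 8)*(l - 4)*(l + 2)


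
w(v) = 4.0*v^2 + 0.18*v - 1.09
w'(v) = 8.0*v + 0.18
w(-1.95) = 13.77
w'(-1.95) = -15.42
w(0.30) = -0.68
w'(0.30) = 2.58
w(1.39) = 6.89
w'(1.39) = 11.30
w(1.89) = 13.54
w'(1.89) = 15.30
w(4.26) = 72.27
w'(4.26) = 34.26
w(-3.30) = 41.88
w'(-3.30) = -26.22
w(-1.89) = 12.86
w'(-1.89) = -14.94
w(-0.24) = -0.90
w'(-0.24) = -1.74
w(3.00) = 35.45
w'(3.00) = 24.18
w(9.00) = 324.53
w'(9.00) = 72.18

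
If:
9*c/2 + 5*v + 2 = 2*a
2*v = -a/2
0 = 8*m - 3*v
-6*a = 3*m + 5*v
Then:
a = 0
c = -4/9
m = 0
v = 0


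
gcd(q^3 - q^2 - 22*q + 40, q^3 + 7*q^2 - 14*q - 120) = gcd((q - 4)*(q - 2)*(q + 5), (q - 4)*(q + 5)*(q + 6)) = q^2 + q - 20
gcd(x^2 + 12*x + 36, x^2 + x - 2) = 1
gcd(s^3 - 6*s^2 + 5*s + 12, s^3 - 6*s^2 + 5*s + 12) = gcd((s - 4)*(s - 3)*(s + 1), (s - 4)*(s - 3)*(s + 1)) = s^3 - 6*s^2 + 5*s + 12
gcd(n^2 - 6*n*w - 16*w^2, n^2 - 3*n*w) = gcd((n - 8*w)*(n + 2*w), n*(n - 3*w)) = 1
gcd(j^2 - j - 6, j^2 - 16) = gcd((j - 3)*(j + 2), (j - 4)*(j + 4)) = 1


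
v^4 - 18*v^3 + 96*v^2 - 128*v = v*(v - 8)^2*(v - 2)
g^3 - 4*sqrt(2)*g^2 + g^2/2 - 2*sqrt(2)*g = g*(g + 1/2)*(g - 4*sqrt(2))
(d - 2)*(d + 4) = d^2 + 2*d - 8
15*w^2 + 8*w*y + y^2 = (3*w + y)*(5*w + y)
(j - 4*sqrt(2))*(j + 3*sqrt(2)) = j^2 - sqrt(2)*j - 24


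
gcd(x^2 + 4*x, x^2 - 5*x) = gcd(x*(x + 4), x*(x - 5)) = x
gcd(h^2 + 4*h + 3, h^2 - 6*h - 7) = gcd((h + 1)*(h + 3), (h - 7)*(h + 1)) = h + 1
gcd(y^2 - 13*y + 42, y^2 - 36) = y - 6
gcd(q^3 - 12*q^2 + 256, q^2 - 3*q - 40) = q - 8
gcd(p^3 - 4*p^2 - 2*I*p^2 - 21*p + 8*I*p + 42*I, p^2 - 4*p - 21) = p^2 - 4*p - 21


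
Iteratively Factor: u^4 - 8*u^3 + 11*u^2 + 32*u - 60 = (u - 5)*(u^3 - 3*u^2 - 4*u + 12) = (u - 5)*(u + 2)*(u^2 - 5*u + 6) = (u - 5)*(u - 2)*(u + 2)*(u - 3)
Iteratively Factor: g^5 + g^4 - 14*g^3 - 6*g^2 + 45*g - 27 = (g - 1)*(g^4 + 2*g^3 - 12*g^2 - 18*g + 27) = (g - 1)*(g + 3)*(g^3 - g^2 - 9*g + 9) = (g - 3)*(g - 1)*(g + 3)*(g^2 + 2*g - 3) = (g - 3)*(g - 1)^2*(g + 3)*(g + 3)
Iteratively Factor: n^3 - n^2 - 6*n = (n)*(n^2 - n - 6) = n*(n - 3)*(n + 2)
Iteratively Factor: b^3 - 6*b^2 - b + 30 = (b - 3)*(b^2 - 3*b - 10) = (b - 3)*(b + 2)*(b - 5)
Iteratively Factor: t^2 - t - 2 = (t - 2)*(t + 1)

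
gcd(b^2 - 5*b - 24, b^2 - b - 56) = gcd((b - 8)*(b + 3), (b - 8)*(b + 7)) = b - 8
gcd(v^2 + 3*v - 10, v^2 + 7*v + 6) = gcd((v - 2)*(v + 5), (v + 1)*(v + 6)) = 1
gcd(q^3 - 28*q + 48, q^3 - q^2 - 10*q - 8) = q - 4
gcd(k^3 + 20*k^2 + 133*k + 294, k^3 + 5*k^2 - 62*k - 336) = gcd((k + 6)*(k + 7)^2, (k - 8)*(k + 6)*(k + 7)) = k^2 + 13*k + 42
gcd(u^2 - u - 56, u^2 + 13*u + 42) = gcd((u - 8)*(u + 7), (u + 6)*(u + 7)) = u + 7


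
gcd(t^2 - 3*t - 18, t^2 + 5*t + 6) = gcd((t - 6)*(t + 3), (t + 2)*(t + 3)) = t + 3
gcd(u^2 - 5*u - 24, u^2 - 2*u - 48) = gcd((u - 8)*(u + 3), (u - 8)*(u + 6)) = u - 8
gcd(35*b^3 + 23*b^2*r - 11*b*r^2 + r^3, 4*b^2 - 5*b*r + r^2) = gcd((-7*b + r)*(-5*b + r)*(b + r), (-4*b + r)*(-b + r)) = 1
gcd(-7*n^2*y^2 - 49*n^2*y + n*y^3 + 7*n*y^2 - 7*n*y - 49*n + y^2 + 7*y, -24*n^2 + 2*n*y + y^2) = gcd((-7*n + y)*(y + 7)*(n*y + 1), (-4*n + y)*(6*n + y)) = 1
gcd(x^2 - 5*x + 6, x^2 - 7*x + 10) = x - 2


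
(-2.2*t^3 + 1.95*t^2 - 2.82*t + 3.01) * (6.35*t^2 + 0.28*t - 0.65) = -13.97*t^5 + 11.7665*t^4 - 15.931*t^3 + 17.0564*t^2 + 2.6758*t - 1.9565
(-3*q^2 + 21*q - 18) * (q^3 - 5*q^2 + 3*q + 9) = -3*q^5 + 36*q^4 - 132*q^3 + 126*q^2 + 135*q - 162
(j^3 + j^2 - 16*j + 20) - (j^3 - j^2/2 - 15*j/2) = 3*j^2/2 - 17*j/2 + 20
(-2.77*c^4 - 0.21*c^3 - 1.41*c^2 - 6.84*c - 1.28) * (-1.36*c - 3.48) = 3.7672*c^5 + 9.9252*c^4 + 2.6484*c^3 + 14.2092*c^2 + 25.544*c + 4.4544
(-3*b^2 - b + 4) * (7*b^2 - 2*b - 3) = -21*b^4 - b^3 + 39*b^2 - 5*b - 12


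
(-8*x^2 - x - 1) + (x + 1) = -8*x^2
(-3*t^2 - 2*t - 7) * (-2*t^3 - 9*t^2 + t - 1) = 6*t^5 + 31*t^4 + 29*t^3 + 64*t^2 - 5*t + 7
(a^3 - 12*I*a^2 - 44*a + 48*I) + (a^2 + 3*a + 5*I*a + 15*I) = a^3 + a^2 - 12*I*a^2 - 41*a + 5*I*a + 63*I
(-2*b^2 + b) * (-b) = 2*b^3 - b^2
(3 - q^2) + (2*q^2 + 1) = q^2 + 4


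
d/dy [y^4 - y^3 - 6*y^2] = y*(4*y^2 - 3*y - 12)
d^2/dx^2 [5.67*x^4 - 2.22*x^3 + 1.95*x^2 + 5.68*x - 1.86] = 68.04*x^2 - 13.32*x + 3.9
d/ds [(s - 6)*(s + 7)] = 2*s + 1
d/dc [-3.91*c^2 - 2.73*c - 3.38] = -7.82*c - 2.73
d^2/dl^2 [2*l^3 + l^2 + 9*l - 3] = 12*l + 2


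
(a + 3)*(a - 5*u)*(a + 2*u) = a^3 - 3*a^2*u + 3*a^2 - 10*a*u^2 - 9*a*u - 30*u^2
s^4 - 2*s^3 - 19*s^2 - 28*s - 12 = (s - 6)*(s + 1)^2*(s + 2)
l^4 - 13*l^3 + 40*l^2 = l^2*(l - 8)*(l - 5)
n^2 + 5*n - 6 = (n - 1)*(n + 6)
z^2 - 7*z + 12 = (z - 4)*(z - 3)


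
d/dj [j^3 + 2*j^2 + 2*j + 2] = 3*j^2 + 4*j + 2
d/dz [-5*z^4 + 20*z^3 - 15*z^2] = 10*z*(-2*z^2 + 6*z - 3)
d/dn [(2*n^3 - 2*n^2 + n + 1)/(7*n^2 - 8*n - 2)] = (14*n^4 - 32*n^3 - 3*n^2 - 6*n + 6)/(49*n^4 - 112*n^3 + 36*n^2 + 32*n + 4)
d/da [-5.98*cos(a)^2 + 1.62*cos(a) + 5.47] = (11.96*cos(a) - 1.62)*sin(a)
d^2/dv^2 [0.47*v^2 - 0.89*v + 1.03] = 0.940000000000000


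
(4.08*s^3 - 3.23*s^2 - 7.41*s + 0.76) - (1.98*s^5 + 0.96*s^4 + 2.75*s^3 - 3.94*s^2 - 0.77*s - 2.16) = -1.98*s^5 - 0.96*s^4 + 1.33*s^3 + 0.71*s^2 - 6.64*s + 2.92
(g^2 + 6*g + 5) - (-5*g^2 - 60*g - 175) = 6*g^2 + 66*g + 180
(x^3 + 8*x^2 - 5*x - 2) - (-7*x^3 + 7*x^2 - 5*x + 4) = 8*x^3 + x^2 - 6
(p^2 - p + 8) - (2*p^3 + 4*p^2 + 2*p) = -2*p^3 - 3*p^2 - 3*p + 8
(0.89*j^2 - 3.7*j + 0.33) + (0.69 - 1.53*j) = 0.89*j^2 - 5.23*j + 1.02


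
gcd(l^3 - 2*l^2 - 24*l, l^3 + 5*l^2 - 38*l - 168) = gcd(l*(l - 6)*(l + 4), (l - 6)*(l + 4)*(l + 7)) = l^2 - 2*l - 24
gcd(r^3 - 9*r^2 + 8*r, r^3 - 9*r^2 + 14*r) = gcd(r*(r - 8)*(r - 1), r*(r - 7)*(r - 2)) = r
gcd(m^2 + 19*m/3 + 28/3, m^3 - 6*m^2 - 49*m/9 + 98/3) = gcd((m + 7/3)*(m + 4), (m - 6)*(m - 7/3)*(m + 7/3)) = m + 7/3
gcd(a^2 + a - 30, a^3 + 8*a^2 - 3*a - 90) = a + 6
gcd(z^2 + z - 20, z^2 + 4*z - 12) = 1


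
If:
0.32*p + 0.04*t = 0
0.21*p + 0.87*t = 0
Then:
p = 0.00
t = 0.00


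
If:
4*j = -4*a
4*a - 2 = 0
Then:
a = 1/2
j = -1/2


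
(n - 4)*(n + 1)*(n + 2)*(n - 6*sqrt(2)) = n^4 - 6*sqrt(2)*n^3 - n^3 - 10*n^2 + 6*sqrt(2)*n^2 - 8*n + 60*sqrt(2)*n + 48*sqrt(2)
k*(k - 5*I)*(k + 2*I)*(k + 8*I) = k^4 + 5*I*k^3 + 34*k^2 + 80*I*k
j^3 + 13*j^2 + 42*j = j*(j + 6)*(j + 7)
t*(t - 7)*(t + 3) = t^3 - 4*t^2 - 21*t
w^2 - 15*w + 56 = (w - 8)*(w - 7)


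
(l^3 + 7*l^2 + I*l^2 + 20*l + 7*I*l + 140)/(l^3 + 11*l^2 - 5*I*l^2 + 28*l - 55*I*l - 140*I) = (l^2 + I*l + 20)/(l^2 + l*(4 - 5*I) - 20*I)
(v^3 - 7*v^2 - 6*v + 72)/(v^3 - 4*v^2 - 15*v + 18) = (v - 4)/(v - 1)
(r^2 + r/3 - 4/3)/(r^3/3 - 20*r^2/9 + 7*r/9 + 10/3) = 3*(3*r^2 + r - 4)/(3*r^3 - 20*r^2 + 7*r + 30)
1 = 1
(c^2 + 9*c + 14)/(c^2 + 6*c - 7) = (c + 2)/(c - 1)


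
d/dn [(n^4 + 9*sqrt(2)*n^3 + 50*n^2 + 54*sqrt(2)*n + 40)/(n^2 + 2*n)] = (2*n^5 + 6*n^4 + 9*sqrt(2)*n^4 + 36*sqrt(2)*n^3 - 54*sqrt(2)*n^2 + 100*n^2 - 80*n - 80)/(n^2*(n^2 + 4*n + 4))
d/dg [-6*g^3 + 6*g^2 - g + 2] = -18*g^2 + 12*g - 1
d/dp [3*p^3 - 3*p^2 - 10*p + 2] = 9*p^2 - 6*p - 10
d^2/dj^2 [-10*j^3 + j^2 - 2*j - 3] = 2 - 60*j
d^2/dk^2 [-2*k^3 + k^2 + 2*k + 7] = 2 - 12*k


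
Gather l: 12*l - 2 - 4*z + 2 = 12*l - 4*z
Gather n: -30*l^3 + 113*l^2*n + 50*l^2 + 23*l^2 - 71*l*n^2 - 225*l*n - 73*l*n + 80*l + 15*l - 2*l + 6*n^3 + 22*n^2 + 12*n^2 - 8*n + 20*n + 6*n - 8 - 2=-30*l^3 + 73*l^2 + 93*l + 6*n^3 + n^2*(34 - 71*l) + n*(113*l^2 - 298*l + 18) - 10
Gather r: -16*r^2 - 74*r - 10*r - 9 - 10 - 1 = -16*r^2 - 84*r - 20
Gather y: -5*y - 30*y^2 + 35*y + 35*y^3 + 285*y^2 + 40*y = 35*y^3 + 255*y^2 + 70*y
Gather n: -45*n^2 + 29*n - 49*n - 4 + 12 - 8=-45*n^2 - 20*n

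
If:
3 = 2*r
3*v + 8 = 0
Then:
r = 3/2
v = -8/3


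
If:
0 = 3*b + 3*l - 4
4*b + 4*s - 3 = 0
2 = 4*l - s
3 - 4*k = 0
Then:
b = 31/36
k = 3/4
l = 17/36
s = -1/9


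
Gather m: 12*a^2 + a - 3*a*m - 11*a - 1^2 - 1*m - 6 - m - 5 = 12*a^2 - 10*a + m*(-3*a - 2) - 12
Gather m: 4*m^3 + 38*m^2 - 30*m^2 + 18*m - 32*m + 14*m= 4*m^3 + 8*m^2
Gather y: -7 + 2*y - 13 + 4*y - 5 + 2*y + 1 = 8*y - 24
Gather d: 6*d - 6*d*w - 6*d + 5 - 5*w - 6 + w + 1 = -6*d*w - 4*w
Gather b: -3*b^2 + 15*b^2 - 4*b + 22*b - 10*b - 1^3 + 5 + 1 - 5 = 12*b^2 + 8*b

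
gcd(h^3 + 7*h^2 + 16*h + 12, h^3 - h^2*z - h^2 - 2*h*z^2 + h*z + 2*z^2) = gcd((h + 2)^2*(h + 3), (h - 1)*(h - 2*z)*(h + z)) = 1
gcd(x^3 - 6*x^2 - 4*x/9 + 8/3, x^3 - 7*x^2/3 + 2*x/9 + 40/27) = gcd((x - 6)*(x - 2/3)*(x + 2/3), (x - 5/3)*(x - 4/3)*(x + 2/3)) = x + 2/3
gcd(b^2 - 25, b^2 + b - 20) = b + 5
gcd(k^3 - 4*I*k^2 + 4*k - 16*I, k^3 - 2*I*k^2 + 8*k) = k^2 - 2*I*k + 8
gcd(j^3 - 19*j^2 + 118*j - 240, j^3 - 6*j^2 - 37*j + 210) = j - 5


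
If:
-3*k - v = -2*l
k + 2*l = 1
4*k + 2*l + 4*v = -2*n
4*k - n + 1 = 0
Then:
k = 7/5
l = -1/5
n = 33/5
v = -23/5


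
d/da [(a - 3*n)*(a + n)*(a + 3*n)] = 3*a^2 + 2*a*n - 9*n^2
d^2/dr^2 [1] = 0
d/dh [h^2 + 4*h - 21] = 2*h + 4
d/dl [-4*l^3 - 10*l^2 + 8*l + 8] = -12*l^2 - 20*l + 8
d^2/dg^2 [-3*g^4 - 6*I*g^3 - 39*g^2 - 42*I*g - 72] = -36*g^2 - 36*I*g - 78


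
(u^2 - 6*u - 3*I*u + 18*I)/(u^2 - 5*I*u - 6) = (u - 6)/(u - 2*I)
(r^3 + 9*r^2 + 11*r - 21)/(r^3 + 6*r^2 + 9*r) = (r^2 + 6*r - 7)/(r*(r + 3))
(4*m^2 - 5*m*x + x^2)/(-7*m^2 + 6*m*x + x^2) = (-4*m + x)/(7*m + x)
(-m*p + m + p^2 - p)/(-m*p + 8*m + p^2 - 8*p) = (p - 1)/(p - 8)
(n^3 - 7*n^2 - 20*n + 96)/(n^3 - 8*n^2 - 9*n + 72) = (n + 4)/(n + 3)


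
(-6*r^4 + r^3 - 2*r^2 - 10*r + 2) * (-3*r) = 18*r^5 - 3*r^4 + 6*r^3 + 30*r^2 - 6*r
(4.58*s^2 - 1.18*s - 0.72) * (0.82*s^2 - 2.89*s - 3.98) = 3.7556*s^4 - 14.2038*s^3 - 15.4086*s^2 + 6.7772*s + 2.8656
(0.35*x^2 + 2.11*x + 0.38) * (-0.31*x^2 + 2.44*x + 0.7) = -0.1085*x^4 + 0.1999*x^3 + 5.2756*x^2 + 2.4042*x + 0.266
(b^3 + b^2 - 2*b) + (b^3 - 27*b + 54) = 2*b^3 + b^2 - 29*b + 54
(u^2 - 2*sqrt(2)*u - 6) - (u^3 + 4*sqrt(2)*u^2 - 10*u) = -u^3 - 4*sqrt(2)*u^2 + u^2 - 2*sqrt(2)*u + 10*u - 6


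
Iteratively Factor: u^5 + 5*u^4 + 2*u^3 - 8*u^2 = (u + 4)*(u^4 + u^3 - 2*u^2) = u*(u + 4)*(u^3 + u^2 - 2*u) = u*(u - 1)*(u + 4)*(u^2 + 2*u) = u^2*(u - 1)*(u + 4)*(u + 2)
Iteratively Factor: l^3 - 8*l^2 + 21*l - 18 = (l - 2)*(l^2 - 6*l + 9) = (l - 3)*(l - 2)*(l - 3)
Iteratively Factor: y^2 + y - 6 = (y - 2)*(y + 3)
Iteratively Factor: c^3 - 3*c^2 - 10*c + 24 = (c + 3)*(c^2 - 6*c + 8) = (c - 4)*(c + 3)*(c - 2)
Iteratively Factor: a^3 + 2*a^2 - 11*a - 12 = (a + 1)*(a^2 + a - 12) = (a - 3)*(a + 1)*(a + 4)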